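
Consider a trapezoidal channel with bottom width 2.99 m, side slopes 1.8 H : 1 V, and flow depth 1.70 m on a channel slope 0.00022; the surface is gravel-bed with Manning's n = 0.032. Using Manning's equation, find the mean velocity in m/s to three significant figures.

A = (b + z·y)·y = (2.99 + 1.8×1.70)×1.70 = 10.29 m²
P = b + 2y√(1+z²) = 2.99 + 2×1.70×√(1+1.8²) = 9.991 m
R = A/P = 10.29/9.991 = 1.029 m
Q = (1/n)·A·R^(2/3)·S^(1/2) = (1/0.032) × 10.29 × 1.029^(2/3) × 0.00022^(1/2) = 4.860 m³/s
V = Q/A = 4.860/10.29 = 0.4726 m/s

0.473 m/s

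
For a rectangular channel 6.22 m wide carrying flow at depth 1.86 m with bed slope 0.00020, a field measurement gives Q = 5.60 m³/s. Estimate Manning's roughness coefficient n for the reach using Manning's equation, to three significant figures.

A = b·y = 6.22 × 1.86 = 11.57 m²
P = b + 2y = 6.22 + 2×1.86 = 9.940 m
R = A/P = 11.57/9.940 = 1.164 m
n = (1/Q)·A·R^(2/3)·S^(1/2) = (1/5.60) × 11.57 × 1.106 × 0.01414 = 0.03233

0.0323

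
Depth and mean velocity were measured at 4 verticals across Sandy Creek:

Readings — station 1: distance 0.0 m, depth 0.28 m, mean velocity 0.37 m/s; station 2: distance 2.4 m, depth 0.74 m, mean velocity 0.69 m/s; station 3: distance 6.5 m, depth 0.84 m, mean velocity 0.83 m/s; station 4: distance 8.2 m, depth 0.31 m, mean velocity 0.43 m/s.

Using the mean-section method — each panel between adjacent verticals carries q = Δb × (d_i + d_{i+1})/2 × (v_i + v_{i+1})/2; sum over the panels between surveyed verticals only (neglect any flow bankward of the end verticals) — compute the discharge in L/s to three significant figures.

3730 L/s

Panel 1-2: Δb = 2.4 m, d̄ = (0.28+0.74)/2 = 0.51, v̄ = (0.37+0.69)/2 = 0.53 → q = 2.4×0.51×0.53 = 0.6487 m³/s
Panel 2-3: Δb = 4.1 m, d̄ = (0.74+0.84)/2 = 0.79, v̄ = (0.69+0.83)/2 = 0.76 → q = 4.1×0.79×0.76 = 2.462 m³/s
Panel 3-4: Δb = 1.7 m, d̄ = (0.84+0.31)/2 = 0.575, v̄ = (0.83+0.43)/2 = 0.63 → q = 1.7×0.575×0.63 = 0.6158 m³/s
Q = Σ q = 3.726 m³/s
= 3.726 × 1000 = 3726 L/s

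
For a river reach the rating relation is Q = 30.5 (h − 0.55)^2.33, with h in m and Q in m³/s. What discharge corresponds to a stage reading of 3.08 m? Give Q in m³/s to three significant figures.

265 m³/s

Q = 30.5 × (3.08 − 0.55)^2.33 = 30.5 × 2.53^2.33 = 265.2 m³/s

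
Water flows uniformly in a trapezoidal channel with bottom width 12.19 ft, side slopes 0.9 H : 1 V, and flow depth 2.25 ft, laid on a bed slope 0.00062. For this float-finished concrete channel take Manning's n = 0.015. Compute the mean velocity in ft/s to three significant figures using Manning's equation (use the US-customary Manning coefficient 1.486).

A = (b + z·y)·y = (12.19 + 0.9×2.25)×2.25 = 31.98 ft²
P = b + 2y√(1+z²) = 12.19 + 2×2.25×√(1+0.9²) = 18.24 ft
R = A/P = 31.98/18.24 = 1.753 ft
Q = (1.486/n)·A·R^(2/3)·S^(1/2) = (1.486/0.015) × 31.98 × 1.753^(2/3) × 0.00062^(1/2) = 114.7 ft³/s
V = Q/A = 114.7/31.98 = 3.586 ft/s

3.59 ft/s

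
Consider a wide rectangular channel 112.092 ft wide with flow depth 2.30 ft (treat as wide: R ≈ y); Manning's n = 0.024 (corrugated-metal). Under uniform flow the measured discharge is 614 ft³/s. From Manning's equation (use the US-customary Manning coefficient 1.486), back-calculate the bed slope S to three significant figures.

0.000487

A = b·y = 112.092 × 2.30 = 257.8 ft²
Wide channel: R ≈ y = 2.30 ft
S = (Q·n / (1.486·A·R^(2/3)))² = (614×0.024 / (1.486×257.8×1.742))² = 0.0004873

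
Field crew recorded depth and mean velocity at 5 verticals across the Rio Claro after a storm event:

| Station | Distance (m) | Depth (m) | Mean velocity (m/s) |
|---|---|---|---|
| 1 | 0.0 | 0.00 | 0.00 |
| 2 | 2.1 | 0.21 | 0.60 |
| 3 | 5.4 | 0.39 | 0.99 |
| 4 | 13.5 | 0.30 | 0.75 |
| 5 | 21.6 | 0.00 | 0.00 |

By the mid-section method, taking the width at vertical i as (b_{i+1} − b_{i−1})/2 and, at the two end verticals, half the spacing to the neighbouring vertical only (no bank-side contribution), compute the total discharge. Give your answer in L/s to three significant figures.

w_2 = (5.4 − 0.0)/2 = 2.7 m; q_2 = 0.60 × 0.21 × 2.7 = 0.3402 m³/s
w_3 = (13.5 − 2.1)/2 = 5.7 m; q_3 = 0.99 × 0.39 × 5.7 = 2.201 m³/s
w_4 = (21.6 − 5.4)/2 = 8.1 m; q_4 = 0.75 × 0.30 × 8.1 = 1.823 m³/s
Stations 1, 5 contribute zero (depth or velocity is 0).
Q = Σ qᵢ = 4.363 m³/s
= 4.363 × 1000 = 4363 L/s

4360 L/s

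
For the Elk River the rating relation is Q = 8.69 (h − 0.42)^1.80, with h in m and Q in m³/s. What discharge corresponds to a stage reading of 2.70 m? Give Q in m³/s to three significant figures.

Q = 8.69 × (2.70 − 0.42)^1.80 = 8.69 × 2.28^1.80 = 38.31 m³/s

38.3 m³/s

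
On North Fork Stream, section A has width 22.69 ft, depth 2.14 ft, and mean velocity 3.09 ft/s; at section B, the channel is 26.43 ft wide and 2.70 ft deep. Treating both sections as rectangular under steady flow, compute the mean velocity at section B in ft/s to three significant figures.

Q = A₁V₁ = (22.69×2.14) × 3.09 = 150.0 ft³/s
A₂ = 26.43 × 2.70 = 71.36 ft²
V₂ = Q/A₂ = 150.0/71.36 = 2.103 ft/s

2.10 ft/s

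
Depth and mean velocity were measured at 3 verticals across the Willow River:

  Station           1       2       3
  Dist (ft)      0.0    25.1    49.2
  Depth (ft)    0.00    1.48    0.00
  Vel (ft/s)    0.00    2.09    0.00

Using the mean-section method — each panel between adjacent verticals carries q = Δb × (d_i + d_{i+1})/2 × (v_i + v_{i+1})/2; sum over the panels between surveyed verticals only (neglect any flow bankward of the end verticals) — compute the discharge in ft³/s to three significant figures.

38.0 ft³/s

Panel 1-2: Δb = 25.1 ft, d̄ = (0.00+1.48)/2 = 0.74, v̄ = (0.00+2.09)/2 = 1.045 → q = 25.1×0.74×1.045 = 19.41 ft³/s
Panel 2-3: Δb = 24.1 ft, d̄ = (1.48+0.00)/2 = 0.74, v̄ = (2.09+0.00)/2 = 1.045 → q = 24.1×0.74×1.045 = 18.64 ft³/s
Q = Σ q = 38.05 ft³/s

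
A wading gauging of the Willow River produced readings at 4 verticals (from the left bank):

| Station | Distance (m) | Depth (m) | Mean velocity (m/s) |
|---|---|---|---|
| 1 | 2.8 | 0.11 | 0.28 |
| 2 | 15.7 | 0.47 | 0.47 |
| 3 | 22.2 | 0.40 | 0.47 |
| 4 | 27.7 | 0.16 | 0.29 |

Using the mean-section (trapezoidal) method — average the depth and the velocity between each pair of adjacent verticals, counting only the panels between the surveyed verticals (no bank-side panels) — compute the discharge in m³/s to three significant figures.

3.32 m³/s

Panel 1-2: Δb = 12.9 m, d̄ = (0.11+0.47)/2 = 0.29, v̄ = (0.28+0.47)/2 = 0.375 → q = 12.9×0.29×0.375 = 1.403 m³/s
Panel 2-3: Δb = 6.5 m, d̄ = (0.47+0.40)/2 = 0.435, v̄ = (0.47+0.47)/2 = 0.47 → q = 6.5×0.435×0.47 = 1.329 m³/s
Panel 3-4: Δb = 5.5 m, d̄ = (0.40+0.16)/2 = 0.28, v̄ = (0.47+0.29)/2 = 0.38 → q = 5.5×0.28×0.38 = 0.5852 m³/s
Q = Σ q = 3.317 m³/s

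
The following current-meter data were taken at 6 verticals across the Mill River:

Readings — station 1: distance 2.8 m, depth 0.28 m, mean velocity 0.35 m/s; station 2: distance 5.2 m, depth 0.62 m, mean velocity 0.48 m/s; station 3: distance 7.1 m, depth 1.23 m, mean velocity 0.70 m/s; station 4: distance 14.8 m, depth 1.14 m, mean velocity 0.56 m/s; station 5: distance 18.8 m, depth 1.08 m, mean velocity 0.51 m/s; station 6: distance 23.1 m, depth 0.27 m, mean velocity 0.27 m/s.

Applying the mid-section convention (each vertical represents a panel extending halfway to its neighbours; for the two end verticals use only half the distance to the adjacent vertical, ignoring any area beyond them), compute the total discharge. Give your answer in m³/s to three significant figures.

w_1 = (5.2 − 2.8)/2 = 1.2 m; q_1 = 0.35 × 0.28 × 1.2 = 0.1176 m³/s
w_2 = (7.1 − 2.8)/2 = 2.15 m; q_2 = 0.48 × 0.62 × 2.15 = 0.6398 m³/s
w_3 = (14.8 − 5.2)/2 = 4.8 m; q_3 = 0.70 × 1.23 × 4.8 = 4.133 m³/s
w_4 = (18.8 − 7.1)/2 = 5.85 m; q_4 = 0.56 × 1.14 × 5.85 = 3.735 m³/s
w_5 = (23.1 − 14.8)/2 = 4.15 m; q_5 = 0.51 × 1.08 × 4.15 = 2.286 m³/s
w_6 = (23.1 − 18.8)/2 = 2.15 m; q_6 = 0.27 × 0.27 × 2.15 = 0.1567 m³/s
Q = Σ qᵢ = 11.07 m³/s

11.1 m³/s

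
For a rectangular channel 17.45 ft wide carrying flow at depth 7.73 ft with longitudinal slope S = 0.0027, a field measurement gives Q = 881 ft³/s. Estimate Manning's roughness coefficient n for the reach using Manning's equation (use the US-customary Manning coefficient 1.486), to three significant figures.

0.0303

A = b·y = 17.45 × 7.73 = 134.9 ft²
P = b + 2y = 17.45 + 2×7.73 = 32.91 ft
R = A/P = 134.9/32.91 = 4.099 ft
n = (1.486/Q)·A·R^(2/3)·S^(1/2) = (1.486/881) × 134.9 × 2.561 × 0.05196 = 0.03028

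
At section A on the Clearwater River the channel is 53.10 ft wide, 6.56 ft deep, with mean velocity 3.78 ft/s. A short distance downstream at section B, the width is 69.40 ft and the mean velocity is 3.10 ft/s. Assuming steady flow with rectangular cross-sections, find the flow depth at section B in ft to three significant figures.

6.12 ft

Q = A₁V₁ = (53.10×6.56) × 3.78 = 1317 ft³/s
d₂ = Q/(b₂ V₂) = 1317/(69.40×3.10) = 6.120 ft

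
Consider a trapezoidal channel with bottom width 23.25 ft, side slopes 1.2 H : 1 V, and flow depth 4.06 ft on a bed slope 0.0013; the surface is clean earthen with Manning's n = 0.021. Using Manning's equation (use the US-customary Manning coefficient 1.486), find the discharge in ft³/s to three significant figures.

630 ft³/s

A = (b + z·y)·y = (23.25 + 1.2×4.06)×4.06 = 114.2 ft²
P = b + 2y√(1+z²) = 23.25 + 2×4.06×√(1+1.2²) = 35.93 ft
R = A/P = 114.2/35.93 = 3.177 ft
Q = (1.486/n)·A·R^(2/3)·S^(1/2) = (1.486/0.021) × 114.2 × 3.177^(2/3) × 0.0013^(1/2) = 629.6 ft³/s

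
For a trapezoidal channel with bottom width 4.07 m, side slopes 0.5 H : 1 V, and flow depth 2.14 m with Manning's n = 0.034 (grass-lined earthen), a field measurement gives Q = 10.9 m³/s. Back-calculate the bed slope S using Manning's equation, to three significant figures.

0.000850

A = (b + z·y)·y = (4.07 + 0.5×2.14)×2.14 = 11.00 m²
P = b + 2y√(1+z²) = 4.07 + 2×2.14×√(1+0.5²) = 8.855 m
R = A/P = 11.00/8.855 = 1.242 m
S = (Q·n / (1·A·R^(2/3)))² = (10.9×0.034 / (1×11.00×1.156))² = 0.0008501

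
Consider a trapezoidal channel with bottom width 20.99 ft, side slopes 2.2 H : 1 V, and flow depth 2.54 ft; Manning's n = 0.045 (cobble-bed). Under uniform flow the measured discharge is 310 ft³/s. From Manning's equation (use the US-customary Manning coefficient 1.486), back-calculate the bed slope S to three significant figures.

A = (b + z·y)·y = (20.99 + 2.2×2.54)×2.54 = 67.51 ft²
P = b + 2y√(1+z²) = 20.99 + 2×2.54×√(1+2.2²) = 33.27 ft
R = A/P = 67.51/33.27 = 2.029 ft
S = (Q·n / (1.486·A·R^(2/3)))² = (310×0.045 / (1.486×67.51×1.603))² = 0.007527

0.00753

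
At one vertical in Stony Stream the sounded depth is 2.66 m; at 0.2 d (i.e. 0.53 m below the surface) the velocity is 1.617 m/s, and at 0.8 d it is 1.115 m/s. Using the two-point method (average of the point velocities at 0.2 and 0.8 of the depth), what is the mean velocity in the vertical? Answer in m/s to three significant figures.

v̄ = (1.617 + 1.115) / 2 = 1.366 m/s

1.37 m/s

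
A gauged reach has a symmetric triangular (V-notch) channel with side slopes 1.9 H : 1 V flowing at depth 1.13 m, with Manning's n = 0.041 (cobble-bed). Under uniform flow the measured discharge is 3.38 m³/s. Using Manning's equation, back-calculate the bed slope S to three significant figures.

A = z·y² = 1.9×1.13² = 2.426 m²
P = 2y√(1+z²) = 2×1.13×√(1+1.9²) = 4.852 m
R = A/P = 2.426/4.852 = 0.5000 m
S = (Q·n / (1·A·R^(2/3)))² = (3.38×0.041 / (1×2.426×0.6299))² = 0.008222

0.00822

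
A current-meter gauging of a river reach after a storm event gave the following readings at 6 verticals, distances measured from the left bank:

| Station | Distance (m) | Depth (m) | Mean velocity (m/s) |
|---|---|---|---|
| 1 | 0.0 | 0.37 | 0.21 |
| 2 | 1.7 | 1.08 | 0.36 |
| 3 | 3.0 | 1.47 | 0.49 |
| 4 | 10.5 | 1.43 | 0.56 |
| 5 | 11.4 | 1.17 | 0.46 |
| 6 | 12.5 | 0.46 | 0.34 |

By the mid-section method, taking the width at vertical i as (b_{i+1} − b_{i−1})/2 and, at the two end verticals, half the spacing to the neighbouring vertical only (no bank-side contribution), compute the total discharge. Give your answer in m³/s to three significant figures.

w_1 = (1.7 − 0.0)/2 = 0.85 m; q_1 = 0.21 × 0.37 × 0.85 = 0.06605 m³/s
w_2 = (3.0 − 0.0)/2 = 1.5 m; q_2 = 0.36 × 1.08 × 1.5 = 0.5832 m³/s
w_3 = (10.5 − 1.7)/2 = 4.4 m; q_3 = 0.49 × 1.47 × 4.4 = 3.169 m³/s
w_4 = (11.4 − 3.0)/2 = 4.2 m; q_4 = 0.56 × 1.43 × 4.2 = 3.363 m³/s
w_5 = (12.5 − 10.5)/2 = 1 m; q_5 = 0.46 × 1.17 × 1 = 0.5382 m³/s
w_6 = (12.5 − 11.4)/2 = 0.55 m; q_6 = 0.34 × 0.46 × 0.55 = 0.08602 m³/s
Q = Σ qᵢ = 7.806 m³/s

7.81 m³/s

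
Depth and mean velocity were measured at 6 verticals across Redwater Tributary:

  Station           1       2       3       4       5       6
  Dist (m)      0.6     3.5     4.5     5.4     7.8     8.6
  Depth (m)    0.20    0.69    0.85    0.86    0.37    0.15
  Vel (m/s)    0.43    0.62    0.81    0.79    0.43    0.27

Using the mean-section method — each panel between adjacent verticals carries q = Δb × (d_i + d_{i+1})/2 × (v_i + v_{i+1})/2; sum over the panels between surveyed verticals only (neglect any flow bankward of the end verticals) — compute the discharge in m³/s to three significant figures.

2.82 m³/s

Panel 1-2: Δb = 2.9 m, d̄ = (0.20+0.69)/2 = 0.445, v̄ = (0.43+0.62)/2 = 0.525 → q = 2.9×0.445×0.525 = 0.6775 m³/s
Panel 2-3: Δb = 1 m, d̄ = (0.69+0.85)/2 = 0.77, v̄ = (0.62+0.81)/2 = 0.715 → q = 1×0.77×0.715 = 0.5506 m³/s
Panel 3-4: Δb = 0.9 m, d̄ = (0.85+0.86)/2 = 0.855, v̄ = (0.81+0.79)/2 = 0.8 → q = 0.9×0.855×0.8 = 0.6156 m³/s
Panel 4-5: Δb = 2.4 m, d̄ = (0.86+0.37)/2 = 0.615, v̄ = (0.79+0.43)/2 = 0.61 → q = 2.4×0.615×0.61 = 0.9004 m³/s
Panel 5-6: Δb = 0.8 m, d̄ = (0.37+0.15)/2 = 0.26, v̄ = (0.43+0.27)/2 = 0.35 → q = 0.8×0.26×0.35 = 0.07280 m³/s
Q = Σ q = 2.817 m³/s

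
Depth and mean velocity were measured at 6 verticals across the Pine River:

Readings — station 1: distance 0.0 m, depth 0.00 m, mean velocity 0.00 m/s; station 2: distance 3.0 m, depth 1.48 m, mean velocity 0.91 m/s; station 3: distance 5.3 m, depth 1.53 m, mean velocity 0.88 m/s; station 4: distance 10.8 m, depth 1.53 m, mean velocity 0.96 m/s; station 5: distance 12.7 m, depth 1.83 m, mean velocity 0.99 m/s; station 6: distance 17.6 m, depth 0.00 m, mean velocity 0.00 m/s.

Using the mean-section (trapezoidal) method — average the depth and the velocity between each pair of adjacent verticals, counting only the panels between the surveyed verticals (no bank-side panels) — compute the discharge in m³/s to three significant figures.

Panel 1-2: Δb = 3 m, d̄ = (0.00+1.48)/2 = 0.74, v̄ = (0.00+0.91)/2 = 0.455 → q = 3×0.74×0.455 = 1.010 m³/s
Panel 2-3: Δb = 2.3 m, d̄ = (1.48+1.53)/2 = 1.505, v̄ = (0.91+0.88)/2 = 0.895 → q = 2.3×1.505×0.895 = 3.098 m³/s
Panel 3-4: Δb = 5.5 m, d̄ = (1.53+1.53)/2 = 1.53, v̄ = (0.88+0.96)/2 = 0.92 → q = 5.5×1.53×0.92 = 7.742 m³/s
Panel 4-5: Δb = 1.9 m, d̄ = (1.53+1.83)/2 = 1.68, v̄ = (0.96+0.99)/2 = 0.975 → q = 1.9×1.68×0.975 = 3.112 m³/s
Panel 5-6: Δb = 4.9 m, d̄ = (1.83+0.00)/2 = 0.915, v̄ = (0.99+0.00)/2 = 0.495 → q = 4.9×0.915×0.495 = 2.219 m³/s
Q = Σ q = 17.18 m³/s

17.2 m³/s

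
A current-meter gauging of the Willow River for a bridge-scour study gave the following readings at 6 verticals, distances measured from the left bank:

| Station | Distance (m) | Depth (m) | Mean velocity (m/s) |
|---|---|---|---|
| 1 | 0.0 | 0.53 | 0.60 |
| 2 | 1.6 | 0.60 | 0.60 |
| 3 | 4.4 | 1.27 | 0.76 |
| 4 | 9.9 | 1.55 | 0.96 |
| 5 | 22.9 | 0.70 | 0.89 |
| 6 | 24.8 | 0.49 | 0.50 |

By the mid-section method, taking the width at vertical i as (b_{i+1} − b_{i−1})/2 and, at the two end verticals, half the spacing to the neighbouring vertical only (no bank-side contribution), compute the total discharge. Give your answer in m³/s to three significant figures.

23.7 m³/s

w_1 = (1.6 − 0.0)/2 = 0.8 m; q_1 = 0.60 × 0.53 × 0.8 = 0.2544 m³/s
w_2 = (4.4 − 0.0)/2 = 2.2 m; q_2 = 0.60 × 0.60 × 2.2 = 0.7920 m³/s
w_3 = (9.9 − 1.6)/2 = 4.15 m; q_3 = 0.76 × 1.27 × 4.15 = 4.006 m³/s
w_4 = (22.9 − 4.4)/2 = 9.25 m; q_4 = 0.96 × 1.55 × 9.25 = 13.76 m³/s
w_5 = (24.8 − 9.9)/2 = 7.45 m; q_5 = 0.89 × 0.70 × 7.45 = 4.641 m³/s
w_6 = (24.8 − 22.9)/2 = 0.95 m; q_6 = 0.50 × 0.49 × 0.95 = 0.2328 m³/s
Q = Σ qᵢ = 23.69 m³/s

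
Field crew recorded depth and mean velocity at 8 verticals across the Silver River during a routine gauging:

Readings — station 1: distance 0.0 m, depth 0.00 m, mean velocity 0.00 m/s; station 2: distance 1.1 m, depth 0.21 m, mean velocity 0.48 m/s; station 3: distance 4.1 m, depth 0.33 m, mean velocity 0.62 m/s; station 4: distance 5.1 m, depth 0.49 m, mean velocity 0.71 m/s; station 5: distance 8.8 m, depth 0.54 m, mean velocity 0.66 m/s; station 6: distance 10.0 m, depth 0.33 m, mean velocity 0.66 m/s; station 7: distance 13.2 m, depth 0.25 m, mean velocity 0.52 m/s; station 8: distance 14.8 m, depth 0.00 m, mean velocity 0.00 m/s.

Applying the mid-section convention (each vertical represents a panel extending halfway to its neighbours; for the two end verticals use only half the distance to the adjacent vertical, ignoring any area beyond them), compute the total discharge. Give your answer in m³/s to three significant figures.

3.10 m³/s

w_2 = (4.1 − 0.0)/2 = 2.05 m; q_2 = 0.48 × 0.21 × 2.05 = 0.2066 m³/s
w_3 = (5.1 − 1.1)/2 = 2 m; q_3 = 0.62 × 0.33 × 2 = 0.4092 m³/s
w_4 = (8.8 − 4.1)/2 = 2.35 m; q_4 = 0.71 × 0.49 × 2.35 = 0.8176 m³/s
w_5 = (10.0 − 5.1)/2 = 2.45 m; q_5 = 0.66 × 0.54 × 2.45 = 0.8732 m³/s
w_6 = (13.2 − 8.8)/2 = 2.2 m; q_6 = 0.66 × 0.33 × 2.2 = 0.4792 m³/s
w_7 = (14.8 − 10.0)/2 = 2.4 m; q_7 = 0.52 × 0.25 × 2.4 = 0.3120 m³/s
Stations 1, 8 contribute zero (depth or velocity is 0).
Q = Σ qᵢ = 3.098 m³/s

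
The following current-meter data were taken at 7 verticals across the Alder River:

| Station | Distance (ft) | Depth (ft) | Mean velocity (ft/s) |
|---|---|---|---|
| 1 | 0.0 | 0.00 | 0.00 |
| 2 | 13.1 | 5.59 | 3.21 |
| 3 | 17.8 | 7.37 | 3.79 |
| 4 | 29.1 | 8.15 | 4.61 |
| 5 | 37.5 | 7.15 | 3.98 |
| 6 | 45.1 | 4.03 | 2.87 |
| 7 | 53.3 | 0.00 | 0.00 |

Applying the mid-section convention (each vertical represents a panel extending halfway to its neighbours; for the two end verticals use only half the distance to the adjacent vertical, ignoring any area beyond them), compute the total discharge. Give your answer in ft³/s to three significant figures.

w_2 = (17.8 − 0.0)/2 = 8.9 ft; q_2 = 3.21 × 5.59 × 8.9 = 159.7 ft³/s
w_3 = (29.1 − 13.1)/2 = 8 ft; q_3 = 3.79 × 7.37 × 8 = 223.5 ft³/s
w_4 = (37.5 − 17.8)/2 = 9.85 ft; q_4 = 4.61 × 8.15 × 9.85 = 370.1 ft³/s
w_5 = (45.1 − 29.1)/2 = 8 ft; q_5 = 3.98 × 7.15 × 8 = 227.7 ft³/s
w_6 = (53.3 − 37.5)/2 = 7.9 ft; q_6 = 2.87 × 4.03 × 7.9 = 91.37 ft³/s
Stations 1, 7 contribute zero (depth or velocity is 0).
Q = Σ qᵢ = 1072 ft³/s

1070 ft³/s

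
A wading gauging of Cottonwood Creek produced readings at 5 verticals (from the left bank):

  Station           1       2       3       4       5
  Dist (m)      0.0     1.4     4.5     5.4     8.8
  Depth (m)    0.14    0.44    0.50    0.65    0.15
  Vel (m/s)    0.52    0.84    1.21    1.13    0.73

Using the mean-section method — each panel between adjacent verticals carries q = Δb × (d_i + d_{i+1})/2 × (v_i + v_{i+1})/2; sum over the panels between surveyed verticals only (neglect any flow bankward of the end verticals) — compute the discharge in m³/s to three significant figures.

3.64 m³/s

Panel 1-2: Δb = 1.4 m, d̄ = (0.14+0.44)/2 = 0.29, v̄ = (0.52+0.84)/2 = 0.68 → q = 1.4×0.29×0.68 = 0.2761 m³/s
Panel 2-3: Δb = 3.1 m, d̄ = (0.44+0.50)/2 = 0.47, v̄ = (0.84+1.21)/2 = 1.025 → q = 3.1×0.47×1.025 = 1.493 m³/s
Panel 3-4: Δb = 0.9 m, d̄ = (0.50+0.65)/2 = 0.575, v̄ = (1.21+1.13)/2 = 1.17 → q = 0.9×0.575×1.17 = 0.6055 m³/s
Panel 4-5: Δb = 3.4 m, d̄ = (0.65+0.15)/2 = 0.4, v̄ = (1.13+0.73)/2 = 0.93 → q = 3.4×0.4×0.93 = 1.265 m³/s
Q = Σ q = 3.640 m³/s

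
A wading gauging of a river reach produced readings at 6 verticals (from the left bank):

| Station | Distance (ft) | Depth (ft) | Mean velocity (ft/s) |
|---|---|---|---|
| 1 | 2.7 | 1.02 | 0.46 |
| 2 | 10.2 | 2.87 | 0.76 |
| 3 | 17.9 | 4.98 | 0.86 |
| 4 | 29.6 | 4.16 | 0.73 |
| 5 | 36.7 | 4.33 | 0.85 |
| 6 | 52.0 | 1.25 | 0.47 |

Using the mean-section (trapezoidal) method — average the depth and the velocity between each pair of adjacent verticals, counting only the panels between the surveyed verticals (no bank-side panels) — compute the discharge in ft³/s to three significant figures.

Panel 1-2: Δb = 7.5 ft, d̄ = (1.02+2.87)/2 = 1.945, v̄ = (0.46+0.76)/2 = 0.61 → q = 7.5×1.945×0.61 = 8.898 ft³/s
Panel 2-3: Δb = 7.7 ft, d̄ = (2.87+4.98)/2 = 3.925, v̄ = (0.76+0.86)/2 = 0.81 → q = 7.7×3.925×0.81 = 24.48 ft³/s
Panel 3-4: Δb = 11.7 ft, d̄ = (4.98+4.16)/2 = 4.57, v̄ = (0.86+0.73)/2 = 0.795 → q = 11.7×4.57×0.795 = 42.51 ft³/s
Panel 4-5: Δb = 7.1 ft, d̄ = (4.16+4.33)/2 = 4.245, v̄ = (0.73+0.85)/2 = 0.79 → q = 7.1×4.245×0.79 = 23.81 ft³/s
Panel 5-6: Δb = 15.3 ft, d̄ = (4.33+1.25)/2 = 2.79, v̄ = (0.85+0.47)/2 = 0.66 → q = 15.3×2.79×0.66 = 28.17 ft³/s
Q = Σ q = 127.9 ft³/s

128 ft³/s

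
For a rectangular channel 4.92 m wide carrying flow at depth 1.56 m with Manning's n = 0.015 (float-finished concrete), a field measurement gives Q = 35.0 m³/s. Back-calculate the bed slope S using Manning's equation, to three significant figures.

A = b·y = 4.92 × 1.56 = 7.675 m²
P = b + 2y = 4.92 + 2×1.56 = 8.040 m
R = A/P = 7.675/8.040 = 0.9546 m
S = (Q·n / (1·A·R^(2/3)))² = (35.0×0.015 / (1×7.675×0.9695))² = 0.004978

0.00498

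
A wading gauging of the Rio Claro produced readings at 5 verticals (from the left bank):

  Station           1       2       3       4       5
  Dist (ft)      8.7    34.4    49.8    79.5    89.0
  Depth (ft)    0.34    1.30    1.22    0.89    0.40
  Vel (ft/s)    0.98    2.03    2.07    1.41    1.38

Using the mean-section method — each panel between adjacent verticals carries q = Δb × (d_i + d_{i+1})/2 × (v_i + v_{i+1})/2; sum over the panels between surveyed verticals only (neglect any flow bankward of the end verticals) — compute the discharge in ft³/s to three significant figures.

135 ft³/s

Panel 1-2: Δb = 25.7 ft, d̄ = (0.34+1.30)/2 = 0.82, v̄ = (0.98+2.03)/2 = 1.505 → q = 25.7×0.82×1.505 = 31.72 ft³/s
Panel 2-3: Δb = 15.4 ft, d̄ = (1.30+1.22)/2 = 1.26, v̄ = (2.03+2.07)/2 = 2.05 → q = 15.4×1.26×2.05 = 39.78 ft³/s
Panel 3-4: Δb = 29.7 ft, d̄ = (1.22+0.89)/2 = 1.055, v̄ = (2.07+1.41)/2 = 1.74 → q = 29.7×1.055×1.74 = 54.52 ft³/s
Panel 4-5: Δb = 9.5 ft, d̄ = (0.89+0.40)/2 = 0.645, v̄ = (1.41+1.38)/2 = 1.395 → q = 9.5×0.645×1.395 = 8.548 ft³/s
Q = Σ q = 134.6 ft³/s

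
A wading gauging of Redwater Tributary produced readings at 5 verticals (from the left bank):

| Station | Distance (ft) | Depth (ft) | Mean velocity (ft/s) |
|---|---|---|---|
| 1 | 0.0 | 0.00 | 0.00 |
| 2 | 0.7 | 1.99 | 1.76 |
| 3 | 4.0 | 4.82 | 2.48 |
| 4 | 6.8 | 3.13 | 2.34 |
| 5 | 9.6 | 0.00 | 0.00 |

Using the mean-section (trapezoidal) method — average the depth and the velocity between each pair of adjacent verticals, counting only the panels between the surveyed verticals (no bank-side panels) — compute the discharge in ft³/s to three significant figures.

Panel 1-2: Δb = 0.7 ft, d̄ = (0.00+1.99)/2 = 0.995, v̄ = (0.00+1.76)/2 = 0.88 → q = 0.7×0.995×0.88 = 0.6129 ft³/s
Panel 2-3: Δb = 3.3 ft, d̄ = (1.99+4.82)/2 = 3.405, v̄ = (1.76+2.48)/2 = 2.12 → q = 3.3×3.405×2.12 = 23.82 ft³/s
Panel 3-4: Δb = 2.8 ft, d̄ = (4.82+3.13)/2 = 3.975, v̄ = (2.48+2.34)/2 = 2.41 → q = 2.8×3.975×2.41 = 26.82 ft³/s
Panel 4-5: Δb = 2.8 ft, d̄ = (3.13+0.00)/2 = 1.565, v̄ = (2.34+0.00)/2 = 1.17 → q = 2.8×1.565×1.17 = 5.127 ft³/s
Q = Σ q = 56.38 ft³/s

56.4 ft³/s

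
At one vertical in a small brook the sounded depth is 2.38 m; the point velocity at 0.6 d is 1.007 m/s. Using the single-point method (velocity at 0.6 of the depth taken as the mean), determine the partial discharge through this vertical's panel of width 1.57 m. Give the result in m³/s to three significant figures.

3.76 m³/s

v̄ = v₀.₆ = 1.007 m/s
q = v̄ × d × w = 1.007 × 2.38 × 1.57 = 3.763 m³/s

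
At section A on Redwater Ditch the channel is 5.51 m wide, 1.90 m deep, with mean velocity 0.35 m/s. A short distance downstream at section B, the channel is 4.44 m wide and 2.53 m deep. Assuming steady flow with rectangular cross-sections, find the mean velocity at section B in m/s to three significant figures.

Q = A₁V₁ = (5.51×1.90) × 0.35 = 3.664 m³/s
A₂ = 4.44 × 2.53 = 11.23 m²
V₂ = Q/A₂ = 3.664/11.23 = 0.3262 m/s

0.326 m/s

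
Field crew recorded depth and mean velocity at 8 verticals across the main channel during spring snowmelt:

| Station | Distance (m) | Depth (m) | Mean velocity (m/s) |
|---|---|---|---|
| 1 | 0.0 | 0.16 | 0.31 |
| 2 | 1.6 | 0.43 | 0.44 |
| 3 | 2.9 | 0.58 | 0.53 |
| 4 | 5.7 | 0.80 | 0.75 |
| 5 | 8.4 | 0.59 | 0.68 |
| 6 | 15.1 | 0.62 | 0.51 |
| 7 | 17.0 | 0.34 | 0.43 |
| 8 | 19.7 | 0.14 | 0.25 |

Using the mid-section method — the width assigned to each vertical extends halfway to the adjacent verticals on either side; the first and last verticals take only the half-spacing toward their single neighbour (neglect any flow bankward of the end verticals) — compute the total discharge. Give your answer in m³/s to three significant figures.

w_1 = (1.6 − 0.0)/2 = 0.8 m; q_1 = 0.31 × 0.16 × 0.8 = 0.03968 m³/s
w_2 = (2.9 − 0.0)/2 = 1.45 m; q_2 = 0.44 × 0.43 × 1.45 = 0.2743 m³/s
w_3 = (5.7 − 1.6)/2 = 2.05 m; q_3 = 0.53 × 0.58 × 2.05 = 0.6302 m³/s
w_4 = (8.4 − 2.9)/2 = 2.75 m; q_4 = 0.75 × 0.80 × 2.75 = 1.650 m³/s
w_5 = (15.1 − 5.7)/2 = 4.7 m; q_5 = 0.68 × 0.59 × 4.7 = 1.886 m³/s
w_6 = (17.0 − 8.4)/2 = 4.3 m; q_6 = 0.51 × 0.62 × 4.3 = 1.360 m³/s
w_7 = (19.7 − 15.1)/2 = 2.3 m; q_7 = 0.43 × 0.34 × 2.3 = 0.3363 m³/s
w_8 = (19.7 − 17.0)/2 = 1.35 m; q_8 = 0.25 × 0.14 × 1.35 = 0.04725 m³/s
Q = Σ qᵢ = 6.223 m³/s

6.22 m³/s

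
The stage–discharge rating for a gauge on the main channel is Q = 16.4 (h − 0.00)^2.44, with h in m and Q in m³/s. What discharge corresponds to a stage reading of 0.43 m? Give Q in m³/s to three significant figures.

2.09 m³/s

Q = 16.4 × (0.43 − 0.00)^2.44 = 16.4 × 0.43^2.44 = 2.092 m³/s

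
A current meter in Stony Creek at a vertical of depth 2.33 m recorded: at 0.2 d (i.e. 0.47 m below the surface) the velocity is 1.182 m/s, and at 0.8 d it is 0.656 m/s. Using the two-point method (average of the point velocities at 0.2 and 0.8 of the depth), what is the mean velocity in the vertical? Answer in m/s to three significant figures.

v̄ = (1.182 + 0.656) / 2 = 0.9190 m/s

0.919 m/s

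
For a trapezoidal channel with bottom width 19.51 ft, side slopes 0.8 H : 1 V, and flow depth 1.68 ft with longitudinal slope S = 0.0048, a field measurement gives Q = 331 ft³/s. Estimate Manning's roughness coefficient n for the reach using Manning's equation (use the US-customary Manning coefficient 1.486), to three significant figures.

0.0141

A = (b + z·y)·y = (19.51 + 0.8×1.68)×1.68 = 35.03 ft²
P = b + 2y√(1+z²) = 19.51 + 2×1.68×√(1+0.8²) = 23.81 ft
R = A/P = 35.03/23.81 = 1.471 ft
n = (1.486/Q)·A·R^(2/3)·S^(1/2) = (1.486/331) × 35.03 × 1.294 × 0.06928 = 0.01410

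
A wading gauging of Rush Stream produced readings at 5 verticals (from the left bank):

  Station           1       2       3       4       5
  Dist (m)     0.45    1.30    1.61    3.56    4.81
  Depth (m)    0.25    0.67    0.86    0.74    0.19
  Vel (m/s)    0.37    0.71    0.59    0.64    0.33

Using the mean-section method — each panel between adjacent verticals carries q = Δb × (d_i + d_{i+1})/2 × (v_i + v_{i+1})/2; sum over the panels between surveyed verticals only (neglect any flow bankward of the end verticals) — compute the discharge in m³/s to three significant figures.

1.61 m³/s

Panel 1-2: Δb = 0.85 m, d̄ = (0.25+0.67)/2 = 0.46, v̄ = (0.37+0.71)/2 = 0.54 → q = 0.85×0.46×0.54 = 0.2111 m³/s
Panel 2-3: Δb = 0.31 m, d̄ = (0.67+0.86)/2 = 0.765, v̄ = (0.71+0.59)/2 = 0.65 → q = 0.31×0.765×0.65 = 0.1541 m³/s
Panel 3-4: Δb = 1.95 m, d̄ = (0.86+0.74)/2 = 0.8, v̄ = (0.59+0.64)/2 = 0.615 → q = 1.95×0.8×0.615 = 0.9594 m³/s
Panel 4-5: Δb = 1.25 m, d̄ = (0.74+0.19)/2 = 0.465, v̄ = (0.64+0.33)/2 = 0.485 → q = 1.25×0.465×0.485 = 0.2819 m³/s
Q = Σ q = 1.607 m³/s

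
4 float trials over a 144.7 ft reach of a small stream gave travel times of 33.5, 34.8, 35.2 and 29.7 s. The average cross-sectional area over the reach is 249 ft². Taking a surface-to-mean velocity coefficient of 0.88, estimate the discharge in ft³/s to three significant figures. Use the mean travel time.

952 ft³/s

t̄ = (33.5 + 34.8 + 35.2 + 29.7) / 4 = 33.3 s
v_surface = L / t̄ = 144.7 / 33.3 = 4.345 ft/s
v_mean = 0.88 × 4.345 = 3.824 ft/s
Q = A × v_mean = 249 × 3.824 = 952.2 ft³/s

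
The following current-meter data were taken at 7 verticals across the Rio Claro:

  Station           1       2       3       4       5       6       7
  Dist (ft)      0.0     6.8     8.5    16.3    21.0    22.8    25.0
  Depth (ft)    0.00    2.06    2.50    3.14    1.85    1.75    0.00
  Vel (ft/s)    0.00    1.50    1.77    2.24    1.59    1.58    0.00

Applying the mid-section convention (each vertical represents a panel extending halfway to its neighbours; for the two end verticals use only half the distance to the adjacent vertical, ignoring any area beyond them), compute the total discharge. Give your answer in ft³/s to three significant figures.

w_2 = (8.5 − 0.0)/2 = 4.25 ft; q_2 = 1.50 × 2.06 × 4.25 = 13.13 ft³/s
w_3 = (16.3 − 6.8)/2 = 4.75 ft; q_3 = 1.77 × 2.50 × 4.75 = 21.02 ft³/s
w_4 = (21.0 − 8.5)/2 = 6.25 ft; q_4 = 2.24 × 3.14 × 6.25 = 43.96 ft³/s
w_5 = (22.8 − 16.3)/2 = 3.25 ft; q_5 = 1.59 × 1.85 × 3.25 = 9.560 ft³/s
w_6 = (25.0 − 21.0)/2 = 2 ft; q_6 = 1.58 × 1.75 × 2 = 5.530 ft³/s
Stations 1, 7 contribute zero (depth or velocity is 0).
Q = Σ qᵢ = 93.20 ft³/s

93.2 ft³/s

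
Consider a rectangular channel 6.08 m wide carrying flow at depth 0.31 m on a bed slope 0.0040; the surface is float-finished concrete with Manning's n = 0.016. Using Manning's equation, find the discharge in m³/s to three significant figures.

3.20 m³/s

A = b·y = 6.08 × 0.31 = 1.885 m²
P = b + 2y = 6.08 + 2×0.31 = 6.700 m
R = A/P = 1.885/6.700 = 0.2813 m
Q = (1/n)·A·R^(2/3)·S^(1/2) = (1/0.016) × 1.885 × 0.2813^(2/3) × 0.0040^(1/2) = 3.199 m³/s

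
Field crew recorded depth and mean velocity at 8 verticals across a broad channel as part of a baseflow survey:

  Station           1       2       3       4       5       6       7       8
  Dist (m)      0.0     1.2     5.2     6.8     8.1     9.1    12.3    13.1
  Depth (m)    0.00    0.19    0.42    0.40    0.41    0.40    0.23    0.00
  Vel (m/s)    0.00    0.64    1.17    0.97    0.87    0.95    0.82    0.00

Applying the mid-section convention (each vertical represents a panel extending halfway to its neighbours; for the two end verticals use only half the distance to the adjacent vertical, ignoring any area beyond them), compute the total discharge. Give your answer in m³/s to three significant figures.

3.84 m³/s

w_2 = (5.2 − 0.0)/2 = 2.6 m; q_2 = 0.64 × 0.19 × 2.6 = 0.3162 m³/s
w_3 = (6.8 − 1.2)/2 = 2.8 m; q_3 = 1.17 × 0.42 × 2.8 = 1.376 m³/s
w_4 = (8.1 − 5.2)/2 = 1.45 m; q_4 = 0.97 × 0.40 × 1.45 = 0.5626 m³/s
w_5 = (9.1 − 6.8)/2 = 1.15 m; q_5 = 0.87 × 0.41 × 1.15 = 0.4102 m³/s
w_6 = (12.3 − 8.1)/2 = 2.1 m; q_6 = 0.95 × 0.40 × 2.1 = 0.7980 m³/s
w_7 = (13.1 − 9.1)/2 = 2 m; q_7 = 0.82 × 0.23 × 2 = 0.3772 m³/s
Stations 1, 8 contribute zero (depth or velocity is 0).
Q = Σ qᵢ = 3.840 m³/s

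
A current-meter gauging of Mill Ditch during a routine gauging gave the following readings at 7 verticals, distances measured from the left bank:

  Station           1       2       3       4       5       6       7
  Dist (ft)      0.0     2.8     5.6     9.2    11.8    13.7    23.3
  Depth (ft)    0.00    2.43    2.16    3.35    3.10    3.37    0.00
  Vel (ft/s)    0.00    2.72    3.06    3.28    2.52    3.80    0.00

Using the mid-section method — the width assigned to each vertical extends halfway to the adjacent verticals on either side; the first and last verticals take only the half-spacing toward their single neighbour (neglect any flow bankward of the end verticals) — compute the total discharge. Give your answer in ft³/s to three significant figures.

w_2 = (5.6 − 0.0)/2 = 2.8 ft; q_2 = 2.72 × 2.43 × 2.8 = 18.51 ft³/s
w_3 = (9.2 − 2.8)/2 = 3.2 ft; q_3 = 3.06 × 2.16 × 3.2 = 21.15 ft³/s
w_4 = (11.8 − 5.6)/2 = 3.1 ft; q_4 = 3.28 × 3.35 × 3.1 = 34.06 ft³/s
w_5 = (13.7 − 9.2)/2 = 2.25 ft; q_5 = 2.52 × 3.10 × 2.25 = 17.58 ft³/s
w_6 = (23.3 − 11.8)/2 = 5.75 ft; q_6 = 3.80 × 3.37 × 5.75 = 73.63 ft³/s
Stations 1, 7 contribute zero (depth or velocity is 0).
Q = Σ qᵢ = 164.9 ft³/s

165 ft³/s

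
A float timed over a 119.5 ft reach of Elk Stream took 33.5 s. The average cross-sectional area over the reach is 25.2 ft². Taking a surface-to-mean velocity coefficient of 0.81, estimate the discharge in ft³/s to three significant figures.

v_surface = L / t̄ = 119.5 / 33.5 = 3.567 ft/s
v_mean = 0.81 × 3.567 = 2.889 ft/s
Q = A × v_mean = 25.2 × 2.889 = 72.81 ft³/s

72.8 ft³/s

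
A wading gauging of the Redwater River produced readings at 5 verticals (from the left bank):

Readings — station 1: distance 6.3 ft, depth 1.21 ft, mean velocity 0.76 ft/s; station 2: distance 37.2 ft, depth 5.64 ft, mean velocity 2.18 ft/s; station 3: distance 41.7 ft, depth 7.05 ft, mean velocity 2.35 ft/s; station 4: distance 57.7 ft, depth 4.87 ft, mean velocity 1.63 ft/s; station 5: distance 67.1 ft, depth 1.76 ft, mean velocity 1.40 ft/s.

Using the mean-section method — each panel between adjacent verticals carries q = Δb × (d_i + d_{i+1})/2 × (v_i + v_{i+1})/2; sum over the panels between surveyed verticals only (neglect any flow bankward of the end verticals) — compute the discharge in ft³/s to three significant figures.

457 ft³/s

Panel 1-2: Δb = 30.9 ft, d̄ = (1.21+5.64)/2 = 3.425, v̄ = (0.76+2.18)/2 = 1.47 → q = 30.9×3.425×1.47 = 155.6 ft³/s
Panel 2-3: Δb = 4.5 ft, d̄ = (5.64+7.05)/2 = 6.345, v̄ = (2.18+2.35)/2 = 2.265 → q = 4.5×6.345×2.265 = 64.67 ft³/s
Panel 3-4: Δb = 16 ft, d̄ = (7.05+4.87)/2 = 5.96, v̄ = (2.35+1.63)/2 = 1.99 → q = 16×5.96×1.99 = 189.8 ft³/s
Panel 4-5: Δb = 9.4 ft, d̄ = (4.87+1.76)/2 = 3.315, v̄ = (1.63+1.40)/2 = 1.515 → q = 9.4×3.315×1.515 = 47.21 ft³/s
Q = Σ q = 457.2 ft³/s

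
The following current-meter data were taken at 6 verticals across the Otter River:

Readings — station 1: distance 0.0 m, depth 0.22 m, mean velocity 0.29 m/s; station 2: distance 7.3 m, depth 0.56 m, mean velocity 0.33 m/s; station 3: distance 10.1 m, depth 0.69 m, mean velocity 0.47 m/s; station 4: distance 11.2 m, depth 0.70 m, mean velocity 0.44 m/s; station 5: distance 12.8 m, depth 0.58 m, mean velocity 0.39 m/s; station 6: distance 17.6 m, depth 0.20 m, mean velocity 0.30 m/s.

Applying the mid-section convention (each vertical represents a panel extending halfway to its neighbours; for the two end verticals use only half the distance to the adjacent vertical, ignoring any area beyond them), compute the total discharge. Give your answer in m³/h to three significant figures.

w_1 = (7.3 − 0.0)/2 = 3.65 m; q_1 = 0.29 × 0.22 × 3.65 = 0.2329 m³/s
w_2 = (10.1 − 0.0)/2 = 5.05 m; q_2 = 0.33 × 0.56 × 5.05 = 0.9332 m³/s
w_3 = (11.2 − 7.3)/2 = 1.95 m; q_3 = 0.47 × 0.69 × 1.95 = 0.6324 m³/s
w_4 = (12.8 − 10.1)/2 = 1.35 m; q_4 = 0.44 × 0.70 × 1.35 = 0.4158 m³/s
w_5 = (17.6 − 11.2)/2 = 3.2 m; q_5 = 0.39 × 0.58 × 3.2 = 0.7238 m³/s
w_6 = (17.6 − 12.8)/2 = 2.4 m; q_6 = 0.30 × 0.20 × 2.4 = 0.1440 m³/s
Q = Σ qᵢ = 3.082 m³/s
= 3.082 × 3600 = 11100 m³/h

11100 m³/h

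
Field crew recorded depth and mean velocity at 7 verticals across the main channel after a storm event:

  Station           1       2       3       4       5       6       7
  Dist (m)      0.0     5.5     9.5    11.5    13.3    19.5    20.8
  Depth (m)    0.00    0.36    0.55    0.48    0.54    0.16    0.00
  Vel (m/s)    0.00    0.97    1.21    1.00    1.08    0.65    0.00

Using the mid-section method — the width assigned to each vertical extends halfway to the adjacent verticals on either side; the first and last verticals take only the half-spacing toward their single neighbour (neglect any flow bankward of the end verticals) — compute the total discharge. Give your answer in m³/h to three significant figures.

26200 m³/h

w_2 = (9.5 − 0.0)/2 = 4.75 m; q_2 = 0.97 × 0.36 × 4.75 = 1.659 m³/s
w_3 = (11.5 − 5.5)/2 = 3 m; q_3 = 1.21 × 0.55 × 3 = 1.997 m³/s
w_4 = (13.3 − 9.5)/2 = 1.9 m; q_4 = 1.00 × 0.48 × 1.9 = 0.9120 m³/s
w_5 = (19.5 − 11.5)/2 = 4 m; q_5 = 1.08 × 0.54 × 4 = 2.333 m³/s
w_6 = (20.8 − 13.3)/2 = 3.75 m; q_6 = 0.65 × 0.16 × 3.75 = 0.3900 m³/s
Stations 1, 7 contribute zero (depth or velocity is 0).
Q = Σ qᵢ = 7.290 m³/s
= 7.290 × 3600 = 26240 m³/h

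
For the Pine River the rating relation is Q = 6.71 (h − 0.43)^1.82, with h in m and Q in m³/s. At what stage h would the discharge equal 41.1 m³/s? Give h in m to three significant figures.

3.14 m

h − h₀ = (Q/C)^(1/b) = (41.1/6.71)^(1/1.82) = 2.707 m
h = 0.43 + 2.707 = 3.137 m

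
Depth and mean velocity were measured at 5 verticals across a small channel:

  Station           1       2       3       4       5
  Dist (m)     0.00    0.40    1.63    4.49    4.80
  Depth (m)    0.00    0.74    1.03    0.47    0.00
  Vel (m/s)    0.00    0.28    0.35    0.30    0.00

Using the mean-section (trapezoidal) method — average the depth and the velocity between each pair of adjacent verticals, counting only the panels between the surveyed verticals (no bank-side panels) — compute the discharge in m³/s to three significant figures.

Panel 1-2: Δb = 0.4 m, d̄ = (0.00+0.74)/2 = 0.37, v̄ = (0.00+0.28)/2 = 0.14 → q = 0.4×0.37×0.14 = 0.02072 m³/s
Panel 2-3: Δb = 1.23 m, d̄ = (0.74+1.03)/2 = 0.885, v̄ = (0.28+0.35)/2 = 0.315 → q = 1.23×0.885×0.315 = 0.3429 m³/s
Panel 3-4: Δb = 2.86 m, d̄ = (1.03+0.47)/2 = 0.75, v̄ = (0.35+0.30)/2 = 0.325 → q = 2.86×0.75×0.325 = 0.6971 m³/s
Panel 4-5: Δb = 0.31 m, d̄ = (0.47+0.00)/2 = 0.235, v̄ = (0.30+0.00)/2 = 0.15 → q = 0.31×0.235×0.15 = 0.01093 m³/s
Q = Σ q = 1.072 m³/s

1.07 m³/s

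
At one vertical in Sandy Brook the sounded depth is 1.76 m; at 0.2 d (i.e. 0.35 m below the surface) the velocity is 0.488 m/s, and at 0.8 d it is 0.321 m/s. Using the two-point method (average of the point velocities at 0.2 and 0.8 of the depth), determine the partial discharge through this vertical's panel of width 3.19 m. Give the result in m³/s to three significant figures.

2.27 m³/s

v̄ = (0.488 + 0.321) / 2 = 0.4045 m/s
q = v̄ × d × w = 0.4045 × 1.76 × 3.19 = 2.271 m³/s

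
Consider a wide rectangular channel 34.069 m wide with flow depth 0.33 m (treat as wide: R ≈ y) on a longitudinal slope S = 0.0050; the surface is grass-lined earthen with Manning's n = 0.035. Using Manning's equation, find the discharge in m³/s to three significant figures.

10.8 m³/s

A = b·y = 34.069 × 0.33 = 11.24 m²
Wide channel: R ≈ y = 0.33 m
Q = (1/n)·A·R^(2/3)·S^(1/2) = (1/0.035) × 11.24 × 0.3300^(2/3) × 0.0050^(1/2) = 10.85 m³/s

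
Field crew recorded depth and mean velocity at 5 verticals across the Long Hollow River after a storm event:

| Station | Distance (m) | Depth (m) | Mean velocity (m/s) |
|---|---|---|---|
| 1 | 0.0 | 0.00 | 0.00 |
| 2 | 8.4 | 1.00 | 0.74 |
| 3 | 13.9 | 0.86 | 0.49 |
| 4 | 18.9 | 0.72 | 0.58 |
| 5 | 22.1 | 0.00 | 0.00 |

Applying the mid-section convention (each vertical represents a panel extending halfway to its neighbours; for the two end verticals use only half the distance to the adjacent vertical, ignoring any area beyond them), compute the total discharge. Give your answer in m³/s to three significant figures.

9.07 m³/s

w_2 = (13.9 − 0.0)/2 = 6.95 m; q_2 = 0.74 × 1.00 × 6.95 = 5.143 m³/s
w_3 = (18.9 − 8.4)/2 = 5.25 m; q_3 = 0.49 × 0.86 × 5.25 = 2.212 m³/s
w_4 = (22.1 − 13.9)/2 = 4.1 m; q_4 = 0.58 × 0.72 × 4.1 = 1.712 m³/s
Stations 1, 5 contribute zero (depth or velocity is 0).
Q = Σ qᵢ = 9.068 m³/s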